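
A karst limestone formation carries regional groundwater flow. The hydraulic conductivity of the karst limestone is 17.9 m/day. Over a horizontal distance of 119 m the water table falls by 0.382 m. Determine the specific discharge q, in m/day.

0.0575

Hydraulic gradient i = Δh / L = 0.382 / 119 = 0.003210.
Specific discharge q = K · i = 17.90 × 0.003210 = 0.05746 m/day.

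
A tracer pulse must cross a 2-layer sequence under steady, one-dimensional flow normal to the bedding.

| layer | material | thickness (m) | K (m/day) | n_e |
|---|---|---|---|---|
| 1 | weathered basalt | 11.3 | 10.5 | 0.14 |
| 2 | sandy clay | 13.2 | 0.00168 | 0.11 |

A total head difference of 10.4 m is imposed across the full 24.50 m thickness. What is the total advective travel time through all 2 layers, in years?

With flow normal to the layers, continuity requires the same specific discharge q through every layer.
Σ(b_i/K_i) = 11.3/10.5 + 13.2/0.00168 = 7858 d.
q = Δh / Σ(b_i/K_i) = 10.4 / 7858 = 0.001323 m/day.
In each layer the seepage velocity is v_i = q/n_i, so the layer transit time is t_i = b_i·n_i / q:
  layer 1 (weathered basalt): t_1 = 11.3 × 0.14 / 0.001323 = 1195 d
  layer 2 (sandy clay): t_2 = 13.2 × 0.11 / 0.001323 = 1097 d
Total t = Σ t_i = 2292 days = 6.276 years.

6.28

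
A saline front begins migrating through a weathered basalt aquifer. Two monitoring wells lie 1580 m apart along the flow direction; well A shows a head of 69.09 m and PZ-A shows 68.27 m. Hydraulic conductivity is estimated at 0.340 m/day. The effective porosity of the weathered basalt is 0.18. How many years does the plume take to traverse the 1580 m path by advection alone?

Hydraulic gradient i = (69.09 − 68.27) / 1580 = 0.82 / 1580 = 0.0005190.
Darcy flux q = K · i = 0.3400 × 0.0005190 = 0.0001765 m/day.
Seepage velocity v = q / n_e = 0.0001765 / 0.18 = 0.0009803 m/day.
Travel time t = L / v = 1580 / 0.0009803 = 1.612e+06 days = 4413 years.

4410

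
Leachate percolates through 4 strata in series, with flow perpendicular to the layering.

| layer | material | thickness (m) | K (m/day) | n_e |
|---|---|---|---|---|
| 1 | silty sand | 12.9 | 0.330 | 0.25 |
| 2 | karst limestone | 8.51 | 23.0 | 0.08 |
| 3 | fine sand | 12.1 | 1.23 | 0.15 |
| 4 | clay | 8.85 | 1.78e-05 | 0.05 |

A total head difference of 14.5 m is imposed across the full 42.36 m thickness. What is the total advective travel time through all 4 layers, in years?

With flow normal to the layers, continuity requires the same specific discharge q through every layer.
Σ(b_i/K_i) = 12.9/0.330 + 8.51/23.0 + 12.1/1.23 + 8.85/1.78e-05 = 4.972e+05 d.
q = Δh / Σ(b_i/K_i) = 14.5 / 4.972e+05 = 2.916e-05 m/day.
In each layer the seepage velocity is v_i = q/n_i, so the layer transit time is t_i = b_i·n_i / q:
  layer 1 (silty sand): t_1 = 12.9 × 0.25 / 2.916e-05 = 1.106e+05 d
  layer 2 (karst limestone): t_2 = 8.51 × 0.08 / 2.916e-05 = 23346 d
  layer 3 (fine sand): t_3 = 12.1 × 0.15 / 2.916e-05 = 62241 d
  layer 4 (clay): t_4 = 8.85 × 0.05 / 2.916e-05 = 15174 d
Total t = Σ t_i = 2.114e+05 days = 578.7 years.

579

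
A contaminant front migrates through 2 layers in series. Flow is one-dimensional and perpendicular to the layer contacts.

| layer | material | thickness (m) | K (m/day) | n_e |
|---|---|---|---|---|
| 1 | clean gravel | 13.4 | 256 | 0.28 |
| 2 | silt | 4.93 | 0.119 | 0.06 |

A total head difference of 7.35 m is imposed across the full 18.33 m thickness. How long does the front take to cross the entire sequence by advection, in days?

22.8

With flow normal to the layers, continuity requires the same specific discharge q through every layer.
Σ(b_i/K_i) = 13.4/256 + 4.93/0.119 = 41.48 d.
q = Δh / Σ(b_i/K_i) = 7.35 / 41.48 = 0.1772 m/day.
In each layer the seepage velocity is v_i = q/n_i, so the layer transit time is t_i = b_i·n_i / q:
  layer 1 (clean gravel): t_1 = 13.4 × 0.28 / 0.1772 = 21.18 d
  layer 2 (silt): t_2 = 4.93 × 0.06 / 0.1772 = 1.669 d
Total t = Σ t_i = 22.84 days.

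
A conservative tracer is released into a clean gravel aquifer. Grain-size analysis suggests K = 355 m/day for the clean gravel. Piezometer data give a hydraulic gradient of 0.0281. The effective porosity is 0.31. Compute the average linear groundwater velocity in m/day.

Hydraulic gradient i = 0.0281.
Darcy flux q = K · i = 355.0 × 0.02810 = 9.976 m/day.
Seepage velocity v = q / n_e = 9.976 / 0.31 = 32.18 m/day.

32.2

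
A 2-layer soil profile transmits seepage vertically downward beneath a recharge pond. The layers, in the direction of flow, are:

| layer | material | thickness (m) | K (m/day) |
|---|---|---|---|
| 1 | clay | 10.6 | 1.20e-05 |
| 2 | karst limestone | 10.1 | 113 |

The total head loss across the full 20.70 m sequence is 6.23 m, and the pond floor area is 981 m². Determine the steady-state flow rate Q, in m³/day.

Flow is perpendicular to layering, so the layers act in series and the equivalent K is the thickness-weighted harmonic mean.
Total thickness L = 10.6 + 10.1 = 20.70 m.
Σ(b_i/K_i) = 10.6/1.20e-05 + 10.1/113 = 8.833e+05 d.
K_eq = L / Σ(b_i/K_i) = 20.70 / 8.833e+05 = 2.343e-05 m/day.
Q = K_eq · A · (Δh/L) = 2.343e-05 × 981 × (6.23/20.70) = 0.006919 m³/day.

0.00692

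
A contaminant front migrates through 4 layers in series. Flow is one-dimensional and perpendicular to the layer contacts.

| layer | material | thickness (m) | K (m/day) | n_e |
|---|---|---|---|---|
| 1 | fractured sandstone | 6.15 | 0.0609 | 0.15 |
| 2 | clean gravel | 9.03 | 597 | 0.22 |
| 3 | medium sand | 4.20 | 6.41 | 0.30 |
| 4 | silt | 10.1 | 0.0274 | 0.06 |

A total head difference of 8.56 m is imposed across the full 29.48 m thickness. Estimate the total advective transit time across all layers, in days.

262

With flow normal to the layers, continuity requires the same specific discharge q through every layer.
Σ(b_i/K_i) = 6.15/0.0609 + 9.03/597 + 4.20/6.41 + 10.1/0.0274 = 470.3 d.
q = Δh / Σ(b_i/K_i) = 8.56 / 470.3 = 0.01820 m/day.
In each layer the seepage velocity is v_i = q/n_i, so the layer transit time is t_i = b_i·n_i / q:
  layer 1 (fractured sandstone): t_1 = 6.15 × 0.15 / 0.01820 = 50.68 d
  layer 2 (clean gravel): t_2 = 9.03 × 0.22 / 0.01820 = 109.1 d
  layer 3 (medium sand): t_3 = 4.20 × 0.30 / 0.01820 = 69.22 d
  layer 4 (silt): t_4 = 10.1 × 0.06 / 0.01820 = 33.29 d
Total t = Σ t_i = 262.3 days.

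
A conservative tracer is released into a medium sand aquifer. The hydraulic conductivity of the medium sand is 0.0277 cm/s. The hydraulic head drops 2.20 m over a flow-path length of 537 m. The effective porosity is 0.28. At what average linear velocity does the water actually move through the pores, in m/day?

Convert K: 0.0277 cm/s × 864 = 23.93 m/day.
Hydraulic gradient i = Δh / L = 2.20 / 537 = 0.004097.
Darcy flux q = K · i = 23.93 × 0.004097 = 0.09805 m/day.
Seepage velocity v = q / n_e = 0.09805 / 0.28 = 0.3502 m/day.

0.350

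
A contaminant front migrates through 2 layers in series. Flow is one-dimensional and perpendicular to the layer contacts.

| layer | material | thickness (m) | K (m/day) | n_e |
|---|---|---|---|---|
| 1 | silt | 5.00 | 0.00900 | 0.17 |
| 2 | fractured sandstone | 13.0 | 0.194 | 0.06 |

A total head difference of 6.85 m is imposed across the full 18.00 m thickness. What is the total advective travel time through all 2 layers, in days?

With flow normal to the layers, continuity requires the same specific discharge q through every layer.
Σ(b_i/K_i) = 5.00/0.00900 + 13.0/0.194 = 622.6 d.
q = Δh / Σ(b_i/K_i) = 6.85 / 622.6 = 0.01100 m/day.
In each layer the seepage velocity is v_i = q/n_i, so the layer transit time is t_i = b_i·n_i / q:
  layer 1 (silt): t_1 = 5.00 × 0.17 / 0.01100 = 77.25 d
  layer 2 (fractured sandstone): t_2 = 13.0 × 0.06 / 0.01100 = 70.89 d
Total t = Σ t_i = 148.1 days.

148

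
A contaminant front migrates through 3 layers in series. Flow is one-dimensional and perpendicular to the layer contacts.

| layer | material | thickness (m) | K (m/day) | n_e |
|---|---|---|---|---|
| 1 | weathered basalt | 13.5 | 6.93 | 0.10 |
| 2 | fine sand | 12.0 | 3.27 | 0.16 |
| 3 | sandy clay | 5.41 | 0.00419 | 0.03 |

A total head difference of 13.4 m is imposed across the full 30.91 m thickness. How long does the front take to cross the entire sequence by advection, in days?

332

With flow normal to the layers, continuity requires the same specific discharge q through every layer.
Σ(b_i/K_i) = 13.5/6.93 + 12.0/3.27 + 5.41/0.00419 = 1297 d.
q = Δh / Σ(b_i/K_i) = 13.4 / 1297 = 0.01033 m/day.
In each layer the seepage velocity is v_i = q/n_i, so the layer transit time is t_i = b_i·n_i / q:
  layer 1 (weathered basalt): t_1 = 13.5 × 0.10 / 0.01033 = 130.6 d
  layer 2 (fine sand): t_2 = 12.0 × 0.16 / 0.01033 = 185.8 d
  layer 3 (sandy clay): t_3 = 5.41 × 0.03 / 0.01033 = 15.71 d
Total t = Σ t_i = 332.2 days.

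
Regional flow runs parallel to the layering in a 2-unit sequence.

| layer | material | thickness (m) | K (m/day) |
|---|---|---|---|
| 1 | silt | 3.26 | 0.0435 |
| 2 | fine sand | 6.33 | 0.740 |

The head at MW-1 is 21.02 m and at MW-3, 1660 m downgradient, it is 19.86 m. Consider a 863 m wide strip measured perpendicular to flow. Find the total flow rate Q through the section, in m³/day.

Flow is parallel to layering, so each bed carries its own Darcy discharge and the transmissivities add.
Σ(K_i·b_i) = 0.0435×3.26 + 0.740×6.33 = 4.826 m²/day.
Hydraulic gradient i = (21.02 − 19.86) / 1660 = 1.16 / 1660 = 0.0006988.
Q = Σ(K_i·b_i) · W · i = 4.826 × 863 × 0.0006988 = 2.910 m³/day.

2.91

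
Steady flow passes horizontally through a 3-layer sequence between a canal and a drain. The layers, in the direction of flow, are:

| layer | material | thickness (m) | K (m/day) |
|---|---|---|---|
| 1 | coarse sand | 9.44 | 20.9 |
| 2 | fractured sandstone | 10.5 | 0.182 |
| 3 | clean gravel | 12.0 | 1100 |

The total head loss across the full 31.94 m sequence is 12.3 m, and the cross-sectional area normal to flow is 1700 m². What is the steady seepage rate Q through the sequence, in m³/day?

Flow is perpendicular to layering, so the layers act in series and the equivalent K is the thickness-weighted harmonic mean.
Total thickness L = 9.44 + 10.5 + 12.0 = 31.94 m.
Σ(b_i/K_i) = 9.44/20.9 + 10.5/0.182 + 12.0/1100 = 58.15 d.
K_eq = L / Σ(b_i/K_i) = 31.94 / 58.15 = 0.5492 m/day.
Q = K_eq · A · (Δh/L) = 0.5492 × 1700 × (12.3/31.94) = 359.6 m³/day.

360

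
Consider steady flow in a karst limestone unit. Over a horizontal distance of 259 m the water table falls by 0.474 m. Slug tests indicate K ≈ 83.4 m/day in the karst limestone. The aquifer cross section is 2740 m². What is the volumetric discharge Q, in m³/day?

418

Hydraulic gradient i = Δh / L = 0.474 / 259 = 0.001830.
Darcy's law: Q = K · A · i = 83.40 × 2740 × 0.001830 = 418.2 m³/day.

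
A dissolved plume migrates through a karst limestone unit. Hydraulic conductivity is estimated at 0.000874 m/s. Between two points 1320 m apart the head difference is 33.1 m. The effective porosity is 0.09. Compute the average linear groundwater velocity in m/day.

Convert K: 0.000874 m/s × 86400 = 75.51 m/day.
Hydraulic gradient i = Δh / L = 33.1 / 1320 = 0.02508.
Darcy flux q = K · i = 75.51 × 0.02508 = 1.894 m/day.
Seepage velocity v = q / n_e = 1.894 / 0.09 = 21.04 m/day.

21.0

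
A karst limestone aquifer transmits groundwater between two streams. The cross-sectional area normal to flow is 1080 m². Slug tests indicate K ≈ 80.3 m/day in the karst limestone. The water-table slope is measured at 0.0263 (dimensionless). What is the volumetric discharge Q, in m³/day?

Hydraulic gradient i = 0.0263.
Darcy's law: Q = K · A · i = 80.30 × 1080 × 0.02630 = 2281 m³/day.

2280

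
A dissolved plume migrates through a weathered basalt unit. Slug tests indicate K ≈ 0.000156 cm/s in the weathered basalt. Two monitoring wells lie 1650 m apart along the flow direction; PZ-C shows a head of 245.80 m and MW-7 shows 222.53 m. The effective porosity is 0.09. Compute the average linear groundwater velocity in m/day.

0.0211

Convert K: 0.000156 cm/s × 864 = 0.1348 m/day.
Hydraulic gradient i = (245.80 − 222.53) / 1650 = 23.27 / 1650 = 0.01410.
Darcy flux q = K · i = 0.1348 × 0.01410 = 0.001901 m/day.
Seepage velocity v = q / n_e = 0.001901 / 0.09 = 0.02112 m/day.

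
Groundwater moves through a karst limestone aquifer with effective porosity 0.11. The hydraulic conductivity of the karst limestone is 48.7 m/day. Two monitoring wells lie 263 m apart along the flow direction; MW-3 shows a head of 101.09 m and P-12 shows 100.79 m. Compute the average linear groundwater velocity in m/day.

0.505

Hydraulic gradient i = (101.09 − 100.79) / 263 = 0.3 / 263 = 0.001141.
Darcy flux q = K · i = 48.70 × 0.001141 = 0.05555 m/day.
Seepage velocity v = q / n_e = 0.05555 / 0.11 = 0.5050 m/day.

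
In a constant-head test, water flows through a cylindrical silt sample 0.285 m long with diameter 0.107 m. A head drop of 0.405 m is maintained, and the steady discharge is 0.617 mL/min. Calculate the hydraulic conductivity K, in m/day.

0.0695

Cross-sectional area A = π·(d/2)² = π × (0.107/2)² = 0.008992 m².
Convert discharge: 0.617 mL/min = 1.028e-08 m³/s.
Darcy's law rearranged: K = Q·L / (A·Δh) = 1.028e-08 × 0.285 / (0.008992 × 0.405) = 8.048e-07 m/s = 0.06953 m/day.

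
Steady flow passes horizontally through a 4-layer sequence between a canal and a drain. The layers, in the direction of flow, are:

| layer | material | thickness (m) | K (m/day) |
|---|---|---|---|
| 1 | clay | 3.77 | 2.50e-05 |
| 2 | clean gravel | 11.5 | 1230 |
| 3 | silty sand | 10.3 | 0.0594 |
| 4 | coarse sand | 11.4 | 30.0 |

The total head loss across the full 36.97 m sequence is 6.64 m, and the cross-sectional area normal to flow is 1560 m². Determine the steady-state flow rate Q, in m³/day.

0.0686

Flow is perpendicular to layering, so the layers act in series and the equivalent K is the thickness-weighted harmonic mean.
Total thickness L = 3.77 + 11.5 + 10.3 + 11.4 = 36.97 m.
Σ(b_i/K_i) = 3.77/2.50e-05 + 11.5/1230 + 10.3/0.0594 + 11.4/30.0 = 1.510e+05 d.
K_eq = L / Σ(b_i/K_i) = 36.97 / 1.510e+05 = 0.0002449 m/day.
Q = K_eq · A · (Δh/L) = 0.0002449 × 1560 × (6.64/36.97) = 0.06861 m³/day.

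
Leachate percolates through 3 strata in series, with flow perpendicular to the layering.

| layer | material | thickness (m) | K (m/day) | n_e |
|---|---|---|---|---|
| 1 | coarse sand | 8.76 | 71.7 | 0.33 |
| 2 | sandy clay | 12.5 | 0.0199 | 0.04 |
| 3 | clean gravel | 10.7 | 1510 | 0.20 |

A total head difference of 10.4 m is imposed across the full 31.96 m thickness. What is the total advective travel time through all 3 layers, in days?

334

With flow normal to the layers, continuity requires the same specific discharge q through every layer.
Σ(b_i/K_i) = 8.76/71.7 + 12.5/0.0199 + 10.7/1510 = 628.3 d.
q = Δh / Σ(b_i/K_i) = 10.4 / 628.3 = 0.01655 m/day.
In each layer the seepage velocity is v_i = q/n_i, so the layer transit time is t_i = b_i·n_i / q:
  layer 1 (coarse sand): t_1 = 8.76 × 0.33 / 0.01655 = 174.6 d
  layer 2 (sandy clay): t_2 = 12.5 × 0.04 / 0.01655 = 30.21 d
  layer 3 (clean gravel): t_3 = 10.7 × 0.20 / 0.01655 = 129.3 d
Total t = Σ t_i = 334.1 days.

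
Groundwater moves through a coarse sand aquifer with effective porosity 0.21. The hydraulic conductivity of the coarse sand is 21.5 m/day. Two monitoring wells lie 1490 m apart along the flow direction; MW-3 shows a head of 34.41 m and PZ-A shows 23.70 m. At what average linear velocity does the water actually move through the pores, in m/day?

0.736

Hydraulic gradient i = (34.41 − 23.70) / 1490 = 10.71 / 1490 = 0.007188.
Darcy flux q = K · i = 21.50 × 0.007188 = 0.1545 m/day.
Seepage velocity v = q / n_e = 0.1545 / 0.21 = 0.7359 m/day.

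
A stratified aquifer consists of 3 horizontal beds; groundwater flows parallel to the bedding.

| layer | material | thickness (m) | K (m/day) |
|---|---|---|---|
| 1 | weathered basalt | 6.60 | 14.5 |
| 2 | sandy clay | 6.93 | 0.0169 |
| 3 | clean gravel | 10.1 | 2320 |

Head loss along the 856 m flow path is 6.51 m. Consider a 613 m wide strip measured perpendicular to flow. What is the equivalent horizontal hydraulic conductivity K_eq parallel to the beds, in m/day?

Flow is parallel to layering, so each bed carries its own Darcy discharge and the transmissivities add.
Σ(K_i·b_i) = 14.5×6.60 + 0.0169×6.93 + 2320×10.1 = 23528 m²/day.
Total thickness b = 23.63 m, so K_eq = Σ(K_i·b_i)/b = 995.7 m/day.

996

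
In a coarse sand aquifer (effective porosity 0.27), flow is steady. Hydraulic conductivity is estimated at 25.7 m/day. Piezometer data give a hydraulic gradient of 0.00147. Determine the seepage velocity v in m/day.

Hydraulic gradient i = 0.00147.
Darcy flux q = K · i = 25.70 × 0.001470 = 0.03778 m/day.
Seepage velocity v = q / n_e = 0.03778 / 0.27 = 0.1399 m/day.

0.140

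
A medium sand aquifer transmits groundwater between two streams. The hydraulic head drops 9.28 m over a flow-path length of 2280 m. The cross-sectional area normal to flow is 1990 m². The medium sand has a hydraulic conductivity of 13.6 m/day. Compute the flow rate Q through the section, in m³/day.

Hydraulic gradient i = Δh / L = 9.28 / 2280 = 0.004070.
Darcy's law: Q = K · A · i = 13.60 × 1990 × 0.004070 = 110.2 m³/day.

110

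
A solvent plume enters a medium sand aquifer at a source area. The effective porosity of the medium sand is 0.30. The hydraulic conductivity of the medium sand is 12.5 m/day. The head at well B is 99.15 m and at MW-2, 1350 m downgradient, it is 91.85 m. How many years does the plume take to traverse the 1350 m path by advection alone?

Hydraulic gradient i = (99.15 − 91.85) / 1350 = 7.3 / 1350 = 0.005407.
Darcy flux q = K · i = 12.50 × 0.005407 = 0.06759 m/day.
Seepage velocity v = q / n_e = 0.06759 / 0.30 = 0.2253 m/day.
Travel time t = L / v = 1350 / 0.2253 = 5992 days = 16.40 years.

16.4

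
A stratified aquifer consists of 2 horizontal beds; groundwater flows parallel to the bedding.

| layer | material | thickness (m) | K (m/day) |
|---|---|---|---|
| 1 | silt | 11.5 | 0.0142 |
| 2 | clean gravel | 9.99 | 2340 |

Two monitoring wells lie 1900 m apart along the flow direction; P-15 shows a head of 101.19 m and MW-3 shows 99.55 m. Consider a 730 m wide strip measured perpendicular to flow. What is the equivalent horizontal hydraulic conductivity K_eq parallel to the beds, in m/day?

1090

Flow is parallel to layering, so each bed carries its own Darcy discharge and the transmissivities add.
Σ(K_i·b_i) = 0.0142×11.5 + 2340×9.99 = 23377 m²/day.
Total thickness b = 21.49 m, so K_eq = Σ(K_i·b_i)/b = 1088 m/day.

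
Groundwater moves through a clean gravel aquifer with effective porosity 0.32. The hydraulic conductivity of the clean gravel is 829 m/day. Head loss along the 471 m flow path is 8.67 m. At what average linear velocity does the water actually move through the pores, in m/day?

47.7

Hydraulic gradient i = Δh / L = 8.67 / 471 = 0.01841.
Darcy flux q = K · i = 829.0 × 0.01841 = 15.26 m/day.
Seepage velocity v = q / n_e = 15.26 / 0.32 = 47.69 m/day.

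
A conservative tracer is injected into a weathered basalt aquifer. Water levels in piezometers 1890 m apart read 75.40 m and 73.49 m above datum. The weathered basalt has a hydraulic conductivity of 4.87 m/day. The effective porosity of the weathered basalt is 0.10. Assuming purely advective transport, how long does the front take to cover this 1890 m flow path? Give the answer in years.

Hydraulic gradient i = (75.40 − 73.49) / 1890 = 1.91 / 1890 = 0.001011.
Darcy flux q = K · i = 4.870 × 0.001011 = 0.004922 m/day.
Seepage velocity v = q / n_e = 0.004922 / 0.10 = 0.04922 m/day.
Travel time t = L / v = 1890 / 0.04922 = 38403 days = 105.1 years.

105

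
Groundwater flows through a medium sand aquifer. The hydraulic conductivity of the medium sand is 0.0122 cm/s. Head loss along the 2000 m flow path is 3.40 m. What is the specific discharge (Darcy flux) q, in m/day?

0.0179

Convert K: 0.0122 cm/s × 864 = 10.54 m/day.
Hydraulic gradient i = Δh / L = 3.40 / 2000 = 0.001700.
Specific discharge q = K · i = 10.54 × 0.001700 = 0.01792 m/day.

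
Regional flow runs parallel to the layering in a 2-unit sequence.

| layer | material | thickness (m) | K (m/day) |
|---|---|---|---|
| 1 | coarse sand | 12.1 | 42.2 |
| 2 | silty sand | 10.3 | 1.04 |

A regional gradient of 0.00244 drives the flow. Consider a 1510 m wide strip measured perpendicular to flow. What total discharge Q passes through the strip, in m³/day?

1920

Flow is parallel to layering, so each bed carries its own Darcy discharge and the transmissivities add.
Σ(K_i·b_i) = 42.2×12.1 + 1.04×10.3 = 521.3 m²/day.
Hydraulic gradient i = 0.00244.
Q = Σ(K_i·b_i) · W · i = 521.3 × 1510 × 0.002440 = 1921 m³/day.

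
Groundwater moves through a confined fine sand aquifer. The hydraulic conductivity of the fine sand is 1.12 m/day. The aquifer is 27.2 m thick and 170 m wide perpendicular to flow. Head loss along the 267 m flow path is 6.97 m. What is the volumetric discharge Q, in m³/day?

135

Cross-sectional area A = 170 × 27.2 = 4624 m².
Hydraulic gradient i = Δh / L = 6.97 / 267 = 0.02610.
Darcy's law: Q = K · A · i = 1.120 × 4624 × 0.02610 = 135.2 m³/day.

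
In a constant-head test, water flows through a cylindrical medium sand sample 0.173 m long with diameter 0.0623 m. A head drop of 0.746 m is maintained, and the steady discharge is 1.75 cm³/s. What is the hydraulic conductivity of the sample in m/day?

Cross-sectional area A = π·(d/2)² = π × (0.0623/2)² = 0.003048 m².
Convert discharge: 1.75 cm³/s = 1.750e-06 m³/s.
Darcy's law rearranged: K = Q·L / (A·Δh) = 1.750e-06 × 0.173 / (0.003048 × 0.746) = 0.0001331 m/s = 11.50 m/day.

11.5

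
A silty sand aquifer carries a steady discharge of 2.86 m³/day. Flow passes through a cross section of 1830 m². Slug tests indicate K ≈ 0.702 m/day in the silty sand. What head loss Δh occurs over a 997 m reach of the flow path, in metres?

From Q = K·A·i, i = Q / (K·A) = 2.86 / (0.7020 × 1830) = 0.002226.
Head loss Δh = i · L = 0.002226 × 997 = 2.220 m.

2.22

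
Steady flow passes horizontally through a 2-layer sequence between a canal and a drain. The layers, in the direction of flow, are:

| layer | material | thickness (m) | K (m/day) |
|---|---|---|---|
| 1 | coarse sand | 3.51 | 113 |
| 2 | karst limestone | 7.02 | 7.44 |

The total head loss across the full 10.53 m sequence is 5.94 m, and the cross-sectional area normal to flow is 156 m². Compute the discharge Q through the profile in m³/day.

Flow is perpendicular to layering, so the layers act in series and the equivalent K is the thickness-weighted harmonic mean.
Total thickness L = 3.51 + 7.02 = 10.53 m.
Σ(b_i/K_i) = 3.51/113 + 7.02/7.44 = 0.9746 d.
K_eq = L / Σ(b_i/K_i) = 10.53 / 0.9746 = 10.80 m/day.
Q = K_eq · A · (Δh/L) = 10.80 × 156 × (5.94/10.53) = 950.8 m³/day.

951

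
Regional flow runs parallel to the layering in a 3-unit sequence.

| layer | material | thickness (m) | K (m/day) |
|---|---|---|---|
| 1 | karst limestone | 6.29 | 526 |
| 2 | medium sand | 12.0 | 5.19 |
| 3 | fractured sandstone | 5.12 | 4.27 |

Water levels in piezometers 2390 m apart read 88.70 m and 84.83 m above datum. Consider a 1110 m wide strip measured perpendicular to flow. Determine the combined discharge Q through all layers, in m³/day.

6100

Flow is parallel to layering, so each bed carries its own Darcy discharge and the transmissivities add.
Σ(K_i·b_i) = 526×6.29 + 5.19×12.0 + 4.27×5.12 = 3393 m²/day.
Hydraulic gradient i = (88.70 − 84.83) / 2390 = 3.87 / 2390 = 0.001619.
Q = Σ(K_i·b_i) · W · i = 3393 × 1110 × 0.001619 = 6098 m³/day.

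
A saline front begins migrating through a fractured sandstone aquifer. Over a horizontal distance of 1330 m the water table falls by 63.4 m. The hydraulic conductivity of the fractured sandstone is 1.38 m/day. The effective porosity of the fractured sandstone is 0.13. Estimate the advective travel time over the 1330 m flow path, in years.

7.20

Hydraulic gradient i = Δh / L = 63.4 / 1330 = 0.04767.
Darcy flux q = K · i = 1.380 × 0.04767 = 0.06578 m/day.
Seepage velocity v = q / n_e = 0.06578 / 0.13 = 0.5060 m/day.
Travel time t = L / v = 1330 / 0.5060 = 2628 days = 7.196 years.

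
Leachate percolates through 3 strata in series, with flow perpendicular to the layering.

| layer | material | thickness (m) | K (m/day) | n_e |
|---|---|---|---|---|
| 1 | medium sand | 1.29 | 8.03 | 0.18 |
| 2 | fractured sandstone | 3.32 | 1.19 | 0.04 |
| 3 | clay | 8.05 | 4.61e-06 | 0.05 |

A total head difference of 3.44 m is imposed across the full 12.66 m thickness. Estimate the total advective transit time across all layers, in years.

1070

With flow normal to the layers, continuity requires the same specific discharge q through every layer.
Σ(b_i/K_i) = 1.29/8.03 + 3.32/1.19 + 8.05/4.61e-06 = 1.746e+06 d.
q = Δh / Σ(b_i/K_i) = 3.44 / 1.746e+06 = 1.970e-06 m/day.
In each layer the seepage velocity is v_i = q/n_i, so the layer transit time is t_i = b_i·n_i / q:
  layer 1 (medium sand): t_1 = 1.29 × 0.18 / 1.970e-06 = 1.179e+05 d
  layer 2 (fractured sandstone): t_2 = 3.32 × 0.04 / 1.970e-06 = 67412 d
  layer 3 (clay): t_3 = 8.05 × 0.05 / 1.970e-06 = 2.043e+05 d
Total t = Σ t_i = 3.896e+05 days = 1067 years.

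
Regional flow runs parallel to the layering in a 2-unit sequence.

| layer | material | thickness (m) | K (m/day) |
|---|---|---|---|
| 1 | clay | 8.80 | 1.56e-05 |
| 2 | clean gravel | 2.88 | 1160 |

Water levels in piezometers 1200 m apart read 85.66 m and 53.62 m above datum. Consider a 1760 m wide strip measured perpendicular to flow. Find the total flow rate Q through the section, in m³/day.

157000

Flow is parallel to layering, so each bed carries its own Darcy discharge and the transmissivities add.
Σ(K_i·b_i) = 1.56e-05×8.80 + 1160×2.88 = 3341 m²/day.
Hydraulic gradient i = (85.66 − 53.62) / 1200 = 32.04 / 1200 = 0.02670.
Q = Σ(K_i·b_i) · W · i = 3341 × 1760 × 0.02670 = 1.570e+05 m³/day.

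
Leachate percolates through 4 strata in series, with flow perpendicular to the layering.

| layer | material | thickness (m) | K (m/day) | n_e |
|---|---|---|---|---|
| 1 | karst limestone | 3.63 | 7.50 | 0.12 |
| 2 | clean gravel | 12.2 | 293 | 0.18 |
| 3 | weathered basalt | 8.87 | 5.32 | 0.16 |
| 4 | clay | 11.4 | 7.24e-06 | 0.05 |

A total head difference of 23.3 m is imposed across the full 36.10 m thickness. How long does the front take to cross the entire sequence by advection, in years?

With flow normal to the layers, continuity requires the same specific discharge q through every layer.
Σ(b_i/K_i) = 3.63/7.50 + 12.2/293 + 8.87/5.32 + 11.4/7.24e-06 = 1.575e+06 d.
q = Δh / Σ(b_i/K_i) = 23.3 / 1.575e+06 = 1.480e-05 m/day.
In each layer the seepage velocity is v_i = q/n_i, so the layer transit time is t_i = b_i·n_i / q:
  layer 1 (karst limestone): t_1 = 3.63 × 0.12 / 1.480e-05 = 29437 d
  layer 2 (clean gravel): t_2 = 12.2 × 0.18 / 1.480e-05 = 1.484e+05 d
  layer 3 (weathered basalt): t_3 = 8.87 × 0.16 / 1.480e-05 = 95908 d
  layer 4 (clay): t_4 = 11.4 × 0.05 / 1.480e-05 = 38520 d
Total t = Σ t_i = 3.123e+05 days = 854.9 years.

855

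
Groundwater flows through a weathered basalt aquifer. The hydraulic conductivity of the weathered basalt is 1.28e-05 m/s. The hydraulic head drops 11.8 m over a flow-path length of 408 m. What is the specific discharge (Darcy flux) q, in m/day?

Convert K: 1.28e-05 m/s × 86400 = 1.106 m/day.
Hydraulic gradient i = Δh / L = 11.8 / 408 = 0.02892.
Specific discharge q = K · i = 1.106 × 0.02892 = 0.03198 m/day.

0.0320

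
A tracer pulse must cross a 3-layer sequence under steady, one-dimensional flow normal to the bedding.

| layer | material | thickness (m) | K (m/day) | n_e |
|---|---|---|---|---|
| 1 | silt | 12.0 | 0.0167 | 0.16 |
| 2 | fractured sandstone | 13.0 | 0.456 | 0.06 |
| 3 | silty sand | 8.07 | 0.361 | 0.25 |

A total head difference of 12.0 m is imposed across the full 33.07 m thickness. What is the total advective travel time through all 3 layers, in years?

0.828

With flow normal to the layers, continuity requires the same specific discharge q through every layer.
Σ(b_i/K_i) = 12.0/0.0167 + 13.0/0.456 + 8.07/0.361 = 769.4 d.
q = Δh / Σ(b_i/K_i) = 12.0 / 769.4 = 0.01560 m/day.
In each layer the seepage velocity is v_i = q/n_i, so the layer transit time is t_i = b_i·n_i / q:
  layer 1 (silt): t_1 = 12.0 × 0.16 / 0.01560 = 123.1 d
  layer 2 (fractured sandstone): t_2 = 13.0 × 0.06 / 0.01560 = 50.01 d
  layer 3 (silty sand): t_3 = 8.07 × 0.25 / 0.01560 = 129.4 d
Total t = Σ t_i = 302.5 days = 0.8281 years.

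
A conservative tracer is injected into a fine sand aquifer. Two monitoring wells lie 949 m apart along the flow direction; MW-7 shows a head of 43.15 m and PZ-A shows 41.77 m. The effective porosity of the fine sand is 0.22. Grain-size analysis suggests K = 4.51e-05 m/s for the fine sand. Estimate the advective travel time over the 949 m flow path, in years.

Convert K: 4.51e-05 m/s × 86400 = 3.897 m/day.
Hydraulic gradient i = (43.15 − 41.77) / 949 = 1.38 / 949 = 0.001454.
Darcy flux q = K · i = 3.897 × 0.001454 = 0.005666 m/day.
Seepage velocity v = q / n_e = 0.005666 / 0.22 = 0.02576 m/day.
Travel time t = L / v = 949 / 0.02576 = 36846 days = 100.9 years.

101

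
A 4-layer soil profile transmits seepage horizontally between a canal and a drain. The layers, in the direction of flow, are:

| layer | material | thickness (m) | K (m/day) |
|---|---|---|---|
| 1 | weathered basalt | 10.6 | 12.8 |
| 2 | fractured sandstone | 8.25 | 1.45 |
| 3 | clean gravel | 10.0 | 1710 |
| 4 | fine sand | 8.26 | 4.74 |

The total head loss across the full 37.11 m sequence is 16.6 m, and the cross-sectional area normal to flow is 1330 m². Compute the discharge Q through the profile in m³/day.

Flow is perpendicular to layering, so the layers act in series and the equivalent K is the thickness-weighted harmonic mean.
Total thickness L = 10.6 + 8.25 + 10.0 + 8.26 = 37.11 m.
Σ(b_i/K_i) = 10.6/12.8 + 8.25/1.45 + 10.0/1710 + 8.26/4.74 = 8.266 d.
K_eq = L / Σ(b_i/K_i) = 37.11 / 8.266 = 4.489 m/day.
Q = K_eq · A · (Δh/L) = 4.489 × 1330 × (16.6/37.11) = 2671 m³/day.

2670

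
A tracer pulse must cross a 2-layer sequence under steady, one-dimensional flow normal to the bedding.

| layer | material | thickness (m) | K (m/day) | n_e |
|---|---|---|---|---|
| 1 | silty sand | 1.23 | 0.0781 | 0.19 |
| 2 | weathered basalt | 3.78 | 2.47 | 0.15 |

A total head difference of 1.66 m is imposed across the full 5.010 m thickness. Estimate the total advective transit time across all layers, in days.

8.33

With flow normal to the layers, continuity requires the same specific discharge q through every layer.
Σ(b_i/K_i) = 1.23/0.0781 + 3.78/2.47 = 17.28 d.
q = Δh / Σ(b_i/K_i) = 1.66 / 17.28 = 0.09607 m/day.
In each layer the seepage velocity is v_i = q/n_i, so the layer transit time is t_i = b_i·n_i / q:
  layer 1 (silty sand): t_1 = 1.23 × 0.19 / 0.09607 = 2.433 d
  layer 2 (weathered basalt): t_2 = 3.78 × 0.15 / 0.09607 = 5.902 d
Total t = Σ t_i = 8.335 days.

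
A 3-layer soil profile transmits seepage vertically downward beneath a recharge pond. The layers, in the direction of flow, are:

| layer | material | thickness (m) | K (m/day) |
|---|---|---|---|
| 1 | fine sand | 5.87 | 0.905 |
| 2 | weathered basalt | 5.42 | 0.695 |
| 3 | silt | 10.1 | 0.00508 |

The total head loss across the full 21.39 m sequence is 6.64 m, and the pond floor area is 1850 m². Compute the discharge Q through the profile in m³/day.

6.13

Flow is perpendicular to layering, so the layers act in series and the equivalent K is the thickness-weighted harmonic mean.
Total thickness L = 5.87 + 5.42 + 10.1 = 21.39 m.
Σ(b_i/K_i) = 5.87/0.905 + 5.42/0.695 + 10.1/0.00508 = 2002 d.
K_eq = L / Σ(b_i/K_i) = 21.39 / 2002 = 0.01068 m/day.
Q = K_eq · A · (Δh/L) = 0.01068 × 1850 × (6.64/21.39) = 6.134 m³/day.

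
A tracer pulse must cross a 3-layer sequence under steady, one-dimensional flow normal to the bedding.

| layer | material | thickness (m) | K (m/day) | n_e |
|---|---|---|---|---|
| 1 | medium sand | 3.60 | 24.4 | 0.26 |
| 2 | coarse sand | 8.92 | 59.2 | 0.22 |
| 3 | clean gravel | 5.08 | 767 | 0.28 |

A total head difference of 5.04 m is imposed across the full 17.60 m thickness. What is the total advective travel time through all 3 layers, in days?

0.261

With flow normal to the layers, continuity requires the same specific discharge q through every layer.
Σ(b_i/K_i) = 3.60/24.4 + 8.92/59.2 + 5.08/767 = 0.3048 d.
q = Δh / Σ(b_i/K_i) = 5.04 / 0.3048 = 16.53 m/day.
In each layer the seepage velocity is v_i = q/n_i, so the layer transit time is t_i = b_i·n_i / q:
  layer 1 (medium sand): t_1 = 3.60 × 0.26 / 16.53 = 0.05661 d
  layer 2 (coarse sand): t_2 = 8.92 × 0.22 / 16.53 = 0.1187 d
  layer 3 (clean gravel): t_3 = 5.08 × 0.28 / 16.53 = 0.08603 d
Total t = Σ t_i = 0.2613 days.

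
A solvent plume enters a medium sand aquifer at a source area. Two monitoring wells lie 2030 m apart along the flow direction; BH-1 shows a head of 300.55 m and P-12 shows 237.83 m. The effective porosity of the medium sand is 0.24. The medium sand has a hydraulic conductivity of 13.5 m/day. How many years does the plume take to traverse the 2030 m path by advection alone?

3.20

Hydraulic gradient i = (300.55 − 237.83) / 2030 = 62.72 / 2030 = 0.03090.
Darcy flux q = K · i = 13.50 × 0.03090 = 0.4171 m/day.
Seepage velocity v = q / n_e = 0.4171 / 0.24 = 1.738 m/day.
Travel time t = L / v = 2030 / 1.738 = 1168 days = 3.198 years.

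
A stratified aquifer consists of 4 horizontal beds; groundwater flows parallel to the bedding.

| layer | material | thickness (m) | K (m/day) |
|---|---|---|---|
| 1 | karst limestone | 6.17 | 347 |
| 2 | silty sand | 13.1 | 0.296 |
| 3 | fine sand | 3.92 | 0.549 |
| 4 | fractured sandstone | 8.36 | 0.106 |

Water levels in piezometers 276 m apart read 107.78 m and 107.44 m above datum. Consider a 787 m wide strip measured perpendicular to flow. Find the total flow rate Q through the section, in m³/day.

Flow is parallel to layering, so each bed carries its own Darcy discharge and the transmissivities add.
Σ(K_i·b_i) = 347×6.17 + 0.296×13.1 + 0.549×3.92 + 0.106×8.36 = 2148 m²/day.
Hydraulic gradient i = (107.78 − 107.44) / 276 = 0.34 / 276 = 0.001232.
Q = Σ(K_i·b_i) · W · i = 2148 × 787 × 0.001232 = 2082 m³/day.

2080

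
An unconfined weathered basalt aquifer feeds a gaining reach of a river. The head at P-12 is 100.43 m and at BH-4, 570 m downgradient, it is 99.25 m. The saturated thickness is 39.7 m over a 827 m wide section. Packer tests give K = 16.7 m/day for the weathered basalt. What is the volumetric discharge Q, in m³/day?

Cross-sectional area A = 827 × 39.7 = 32832 m².
Hydraulic gradient i = (100.43 − 99.25) / 570 = 1.18 / 570 = 0.002070.
Darcy's law: Q = K · A · i = 16.70 × 32832 × 0.002070 = 1135 m³/day.

1140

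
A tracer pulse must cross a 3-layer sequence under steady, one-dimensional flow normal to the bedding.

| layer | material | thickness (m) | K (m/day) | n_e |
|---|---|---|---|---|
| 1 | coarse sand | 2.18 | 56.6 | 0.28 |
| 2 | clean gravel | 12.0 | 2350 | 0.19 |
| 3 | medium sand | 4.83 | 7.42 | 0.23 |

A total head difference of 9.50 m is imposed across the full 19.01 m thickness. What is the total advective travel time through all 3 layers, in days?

0.293

With flow normal to the layers, continuity requires the same specific discharge q through every layer.
Σ(b_i/K_i) = 2.18/56.6 + 12.0/2350 + 4.83/7.42 = 0.6946 d.
q = Δh / Σ(b_i/K_i) = 9.50 / 0.6946 = 13.68 m/day.
In each layer the seepage velocity is v_i = q/n_i, so the layer transit time is t_i = b_i·n_i / q:
  layer 1 (coarse sand): t_1 = 2.18 × 0.28 / 13.68 = 0.04463 d
  layer 2 (clean gravel): t_2 = 12.0 × 0.19 / 13.68 = 0.1667 d
  layer 3 (medium sand): t_3 = 4.83 × 0.23 / 13.68 = 0.08122 d
Total t = Σ t_i = 0.2925 days.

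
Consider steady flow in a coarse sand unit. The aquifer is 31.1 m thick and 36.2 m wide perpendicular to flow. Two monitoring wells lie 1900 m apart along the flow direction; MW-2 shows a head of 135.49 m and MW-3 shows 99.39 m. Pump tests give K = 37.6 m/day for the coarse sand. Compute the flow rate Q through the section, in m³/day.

804

Cross-sectional area A = 36.2 × 31.1 = 1126 m².
Hydraulic gradient i = (135.49 − 99.39) / 1900 = 36.1 / 1900 = 0.01900.
Darcy's law: Q = K · A · i = 37.60 × 1126 × 0.01900 = 804.3 m³/day.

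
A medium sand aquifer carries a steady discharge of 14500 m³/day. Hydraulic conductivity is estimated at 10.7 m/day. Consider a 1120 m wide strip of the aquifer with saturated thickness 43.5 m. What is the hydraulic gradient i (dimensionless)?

Cross-sectional area A = 1120 × 43.5 = 48720 m².
From Q = K·A·i, i = Q / (K·A) = 14500 / (10.70 × 48720) = 0.02781.

0.0278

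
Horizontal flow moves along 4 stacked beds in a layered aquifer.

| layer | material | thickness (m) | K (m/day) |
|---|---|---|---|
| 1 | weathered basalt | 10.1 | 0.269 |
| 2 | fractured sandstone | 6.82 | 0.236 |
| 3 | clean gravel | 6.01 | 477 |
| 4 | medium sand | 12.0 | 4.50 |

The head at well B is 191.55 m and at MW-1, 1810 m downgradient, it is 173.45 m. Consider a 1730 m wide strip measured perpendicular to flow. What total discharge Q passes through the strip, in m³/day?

Flow is parallel to layering, so each bed carries its own Darcy discharge and the transmissivities add.
Σ(K_i·b_i) = 0.269×10.1 + 0.236×6.82 + 477×6.01 + 4.50×12.0 = 2925 m²/day.
Hydraulic gradient i = (191.55 − 173.45) / 1810 = 18.1 / 1810 = 0.01000.
Q = Σ(K_i·b_i) · W · i = 2925 × 1730 × 0.01000 = 50604 m³/day.

50600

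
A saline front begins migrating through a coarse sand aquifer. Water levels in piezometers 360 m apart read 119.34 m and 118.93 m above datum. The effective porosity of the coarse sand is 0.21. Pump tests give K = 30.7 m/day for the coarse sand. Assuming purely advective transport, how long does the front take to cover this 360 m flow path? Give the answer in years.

Hydraulic gradient i = (119.34 − 118.93) / 360 = 0.41 / 360 = 0.001139.
Darcy flux q = K · i = 30.70 × 0.001139 = 0.03496 m/day.
Seepage velocity v = q / n_e = 0.03496 / 0.21 = 0.1665 m/day.
Travel time t = L / v = 360 / 0.1665 = 2162 days = 5.920 years.

5.92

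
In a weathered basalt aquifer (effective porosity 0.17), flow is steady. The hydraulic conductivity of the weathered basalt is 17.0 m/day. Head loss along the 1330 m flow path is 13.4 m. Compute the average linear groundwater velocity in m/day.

1.01

Hydraulic gradient i = Δh / L = 13.4 / 1330 = 0.01008.
Darcy flux q = K · i = 17.00 × 0.01008 = 0.1713 m/day.
Seepage velocity v = q / n_e = 0.1713 / 0.17 = 1.008 m/day.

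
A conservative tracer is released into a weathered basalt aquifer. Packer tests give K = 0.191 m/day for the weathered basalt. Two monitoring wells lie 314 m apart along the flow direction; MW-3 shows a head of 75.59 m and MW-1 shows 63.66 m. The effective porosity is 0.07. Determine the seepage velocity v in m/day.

0.104

Hydraulic gradient i = (75.59 − 63.66) / 314 = 11.93 / 314 = 0.03799.
Darcy flux q = K · i = 0.1910 × 0.03799 = 0.007257 m/day.
Seepage velocity v = q / n_e = 0.007257 / 0.07 = 0.1037 m/day.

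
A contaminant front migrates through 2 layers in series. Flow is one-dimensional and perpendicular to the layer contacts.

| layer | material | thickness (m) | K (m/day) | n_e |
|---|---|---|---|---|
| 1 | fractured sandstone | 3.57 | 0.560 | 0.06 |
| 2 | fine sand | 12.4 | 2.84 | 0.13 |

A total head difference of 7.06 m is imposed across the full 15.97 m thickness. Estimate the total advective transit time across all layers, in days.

2.78

With flow normal to the layers, continuity requires the same specific discharge q through every layer.
Σ(b_i/K_i) = 3.57/0.560 + 12.4/2.84 = 10.74 d.
q = Δh / Σ(b_i/K_i) = 7.06 / 10.74 = 0.6573 m/day.
In each layer the seepage velocity is v_i = q/n_i, so the layer transit time is t_i = b_i·n_i / q:
  layer 1 (fractured sandstone): t_1 = 3.57 × 0.06 / 0.6573 = 0.3259 d
  layer 2 (fine sand): t_2 = 12.4 × 0.13 / 0.6573 = 2.453 d
Total t = Σ t_i = 2.778 days.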